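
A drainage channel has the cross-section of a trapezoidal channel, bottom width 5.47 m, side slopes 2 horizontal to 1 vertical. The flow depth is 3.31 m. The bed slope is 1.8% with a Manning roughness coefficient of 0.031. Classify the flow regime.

With bottom width b = 5.47 m and side slope z = 2: A = (b + zy)y = (5.47 + 2×3.31)×3.31 = 40.02 m²; P = b + 2y√(1+z²) = 5.47 + 2×3.31×2.236 = 20.27 m.
Hydraulic radius R = A/P = 40.02/20.27 = 1.974 m.
V = (1/n) R^(2/3) √S = (1/0.031) × 1.974^(2/3) × √0.018 = 6.81 m/s. Hydraulic depth D_h = A/T = 40.02/18.71 = 2.139 m.
Froude number Fr = V/√(g·D_h) = 6.81/√(9.81×2.139) = 1.49, which is greater than 1, so the flow is supercritical.

supercritical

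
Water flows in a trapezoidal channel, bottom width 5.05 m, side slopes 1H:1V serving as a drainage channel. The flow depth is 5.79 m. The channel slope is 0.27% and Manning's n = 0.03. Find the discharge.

Q = 223 m³/s

With bottom width b = 5.05 m and side slope z = 1: A = (b + zy)y = (5.05 + 1×5.79)×5.79 = 62.76 m²; P = b + 2y√(1+z²) = 5.05 + 2×5.79×1.414 = 21.43 m.
Hydraulic radius R = A/P = 62.76/21.43 = 2.929 m.
Manning's equation: Q = (1/n) A R^(2/3) S^(1/2) = (1/0.03) × 62.76 × 2.929^(2/3) × 0.0027^(1/2) = 223 m³/s.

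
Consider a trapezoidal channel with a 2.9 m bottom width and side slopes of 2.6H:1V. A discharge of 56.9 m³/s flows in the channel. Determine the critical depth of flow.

At critical depth, Q² T / (g A³) = 1, i.e. A³/T = Q²/g = 56.9²/9.81 = 330.
At y = 1.63 m: A³/T = 138.5 — low.
At y = 2.38 m: A³/T = 662.4 — high.
At y = 2.02 m: A³/T = 333.1 — matches.

y_c = 2.02 m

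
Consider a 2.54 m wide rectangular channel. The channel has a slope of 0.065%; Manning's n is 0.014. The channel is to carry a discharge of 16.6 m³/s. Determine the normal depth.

y_n = 3.72 m

Manning's equation rearranged: A R^(2/3) = nQ / (1·√S) = 0.014 × 16.6 / (√0.00065) = 9.115.
Trying y = 3.19 m: A R^(2/3) = 7.6 — low.
Trying y = 4.69 m: A R^(2/3) = 11.91 — high.
Trying y = 3.72 m: A R^(2/3) = 9.11 — ≈ 9.115.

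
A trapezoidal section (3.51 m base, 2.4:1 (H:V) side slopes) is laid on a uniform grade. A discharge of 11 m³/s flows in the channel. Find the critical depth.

At critical depth, Q² T / (g A³) = 1, i.e. A³/T = Q²/g = 11²/9.81 = 12.33.
At y = 0.606 m: A³/T = 4.242 — too small.
At y = 0.823 m: A³/T = 12.33 — ≈ 12.33.

y_c = 0.823 m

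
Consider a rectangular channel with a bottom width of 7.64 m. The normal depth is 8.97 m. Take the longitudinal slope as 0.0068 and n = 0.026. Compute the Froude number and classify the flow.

subcritical

Flow area A = b·y = 7.64 × 8.97 = 68.53 m². Wetted perimeter P = b + 2y = 7.64 + 2×8.97 = 25.58 m.
Hydraulic radius R = A/P = 68.53/25.58 = 2.679 m.
V = (1/n) R^(2/3) √S = (1/0.026) × 2.679^(2/3) × √0.0068 = 6.118 m/s. Hydraulic depth D_h = A/T = 68.53/7.64 = 8.97 m.
Froude number Fr = V/√(g·D_h) = 6.118/√(9.81×8.97) = 0.652, which is less than 1, so the flow is subcritical.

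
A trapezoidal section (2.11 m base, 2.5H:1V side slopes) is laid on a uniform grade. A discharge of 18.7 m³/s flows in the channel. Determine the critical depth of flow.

y_c = 1.27 m

At critical depth, Q² T / (g A³) = 1, i.e. A³/T = Q²/g = 18.7²/9.81 = 35.65.
Trying y = 1.61 m: A³/T = 94.85 — too large.
Trying y = 0.881 m: A³/T = 8.418 — too small.
Trying y = 1.27 m: A³/T = 35.74 — close enough.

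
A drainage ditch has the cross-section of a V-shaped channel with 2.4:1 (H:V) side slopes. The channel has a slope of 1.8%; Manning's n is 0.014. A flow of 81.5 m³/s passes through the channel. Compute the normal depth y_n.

Manning's equation rearranged: A R^(2/3) = nQ / (1·√S) = 0.014 × 81.5 / (√0.018) = 8.505.
At y = 1.56 m: A R^(2/3) = 4.692 — too small.
At y = 1.95 m: A R^(2/3) = 8.507 — ≈ 8.505.

y_n = 1.95 m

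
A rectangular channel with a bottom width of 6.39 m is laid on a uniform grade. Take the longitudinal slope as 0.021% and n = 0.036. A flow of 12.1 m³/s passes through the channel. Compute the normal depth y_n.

y_n = 3.38 m

Manning's equation rearranged: A R^(2/3) = nQ / (1·√S) = 0.036 × 12.1 / (√0.00021) = 30.06.
Trying y = 2.7 m: A R^(2/3) = 22.24 — short.
Trying y = 4.27 m: A R^(2/3) = 40.79 — over.
Trying y = 3.38 m: A R^(2/3) = 30.07 — ≈ 30.06.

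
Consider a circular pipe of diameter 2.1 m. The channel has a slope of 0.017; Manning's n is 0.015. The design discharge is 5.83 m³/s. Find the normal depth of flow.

y_n = 0.785 m

Manning's equation rearranged: A R^(2/3) = nQ / (1·√S) = 0.015 × 5.83 / (√0.017) = 0.6707.
At y = 0.931 m: A R^(2/3) = 0.9144 — too large.
At y = 0.569 m: A R^(2/3) = 0.3619 — too small.
At y = 0.785 m: A R^(2/3) = 0.6704 — ≈ 0.6707.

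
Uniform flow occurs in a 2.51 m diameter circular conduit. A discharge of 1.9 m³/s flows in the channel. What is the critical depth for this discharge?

y_c = 0.608 m

At critical depth, Q² T / (g A³) = 1, i.e. A³/T = Q²/g = 1.9²/9.81 = 0.368.
At y = 0.722 m: A³/T = 0.7186 — too large.
At y = 0.431 m: A³/T = 0.09573 — too small.
At y = 0.608 m: A³/T = 0.3682 — ≈ 0.368.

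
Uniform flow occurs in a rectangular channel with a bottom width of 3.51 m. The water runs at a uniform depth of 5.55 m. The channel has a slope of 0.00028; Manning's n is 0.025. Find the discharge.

Flow area A = b·y = 3.51 × 5.55 = 19.48 m². Wetted perimeter P = b + 2y = 3.51 + 2×5.55 = 14.61 m.
Hydraulic radius R = A/P = 19.48/14.61 = 1.333 m.
Manning's equation: Q = (1/n) A R^(2/3) S^(1/2) = (1/0.025) × 19.48 × 1.333^(2/3) × 0.00028^(1/2) = 15.8 m³/s.

Q = 15.8 m³/s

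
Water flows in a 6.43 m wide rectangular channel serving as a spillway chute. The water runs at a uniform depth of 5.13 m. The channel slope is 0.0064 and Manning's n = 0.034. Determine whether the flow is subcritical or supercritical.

Flow area A = b·y = 6.43 × 5.13 = 32.99 m². Wetted perimeter P = b + 2y = 6.43 + 2×5.13 = 16.69 m.
Hydraulic radius R = A/P = 32.99/16.69 = 1.976 m.
V = (1/n) R^(2/3) √S = (1/0.034) × 1.976^(2/3) × √0.0064 = 3.706 m/s. Hydraulic depth D_h = A/T = 32.99/6.43 = 5.13 m.
Froude number Fr = V/√(g·D_h) = 3.706/√(9.81×5.13) = 0.522, which is less than 1, so the flow is subcritical.

subcritical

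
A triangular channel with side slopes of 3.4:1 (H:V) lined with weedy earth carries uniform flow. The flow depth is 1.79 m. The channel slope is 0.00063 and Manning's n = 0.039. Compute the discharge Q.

Q = 6.33 m³/s

For a triangular section with side slope z = 3.4: A = zy² = 3.4×1.79² = 10.89 m²; P = 2y√(1+z²) = 2×1.79×3.544 = 12.69 m.
Hydraulic radius R = A/P = 10.89/12.69 = 0.8586 m.
Manning's equation: Q = (1/n) A R^(2/3) S^(1/2) = (1/0.039) × 10.89 × 0.8586^(2/3) × 0.00063^(1/2) = 6.33 m³/s.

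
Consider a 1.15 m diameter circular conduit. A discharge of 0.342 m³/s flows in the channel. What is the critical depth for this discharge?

y_c = 0.314 m

At critical depth, Q² T / (g A³) = 1, i.e. A³/T = Q²/g = 0.342²/9.81 = 0.01192.
Trying y = 0.269 m: A³/T = 0.006487 — low.
Trying y = 0.385 m: A³/T = 0.02611 — high.
Trying y = 0.314 m: A³/T = 0.01185 — close enough.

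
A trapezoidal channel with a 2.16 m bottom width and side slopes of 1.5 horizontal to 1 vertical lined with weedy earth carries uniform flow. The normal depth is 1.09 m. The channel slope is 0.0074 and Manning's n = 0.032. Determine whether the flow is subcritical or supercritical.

With bottom width b = 2.16 m and side slope z = 1.5: A = (b + zy)y = (2.16 + 1.5×1.09)×1.09 = 4.137 m²; P = b + 2y√(1+z²) = 2.16 + 2×1.09×1.803 = 6.09 m.
Hydraulic radius R = A/P = 4.137/6.09 = 0.6792 m.
V = (1/n) R^(2/3) √S = (1/0.032) × 0.6792^(2/3) × √0.0074 = 2.077 m/s. Hydraulic depth D_h = A/T = 4.137/5.43 = 0.7618 m.
Froude number Fr = V/√(g·D_h) = 2.077/√(9.81×0.7618) = 0.76, which is less than 1, so the flow is subcritical.

subcritical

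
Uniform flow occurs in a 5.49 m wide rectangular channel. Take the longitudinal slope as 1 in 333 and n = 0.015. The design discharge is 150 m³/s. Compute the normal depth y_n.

y_n = 5.09 m

Manning's equation rearranged: A R^(2/3) = nQ / (1·√S) = 0.015 × 150 / (√0.003003) = 41.06.
Trying y = 5.81 m: A R^(2/3) = 48.31 — too large.
Trying y = 5.09 m: A R^(2/3) = 41.09 — matches.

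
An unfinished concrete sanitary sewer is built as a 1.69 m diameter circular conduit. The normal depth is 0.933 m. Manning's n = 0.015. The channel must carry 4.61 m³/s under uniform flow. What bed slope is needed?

For a circular section of diameter D = 1.69 m at depth y = 0.933 m, the central angle is θ = 2 arccos(1 − 2y/D) = 3.35 rad. Then A = (D²/8)(θ − sin θ) = 1.27 m² and P = Dθ/2 = 2.831 m.
Hydraulic radius R = A/P = 1.27/2.831 = 0.4486 m.
From Manning's equation, S = [nQ / (1 A R^(2/3))]² = [0.015 × 4.61 / (1 × 1.27 × 0.4486^(2/3))]² = 0.00863.

S = 0.00863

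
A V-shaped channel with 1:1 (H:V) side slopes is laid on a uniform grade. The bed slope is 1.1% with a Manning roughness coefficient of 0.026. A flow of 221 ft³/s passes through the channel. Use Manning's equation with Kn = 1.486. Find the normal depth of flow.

y_n = 5.02 ft

Manning's equation rearranged: A R^(2/3) = nQ / (1.486·√S) = 0.026 × 221 / (1.486 × √0.011) = 36.87.
Trying y = 5.6 ft: A R^(2/3) = 49.45 — high.
Trying y = 3.93 ft: A R^(2/3) = 19.23 — low.
Trying y = 5.02 ft: A R^(2/3) = 36.94 — ≈ 36.87.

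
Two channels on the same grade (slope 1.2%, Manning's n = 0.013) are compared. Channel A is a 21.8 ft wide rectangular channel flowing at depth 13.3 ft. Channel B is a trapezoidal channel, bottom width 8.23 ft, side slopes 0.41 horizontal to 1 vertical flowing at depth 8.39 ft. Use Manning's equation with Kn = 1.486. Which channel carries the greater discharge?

channel A

Channel A: Flow area A = b·y = 21.8 × 13.3 = 289.9 ft². Wetted perimeter P = b + 2y = 21.8 + 2×13.3 = 48.4 ft. Hydraulic radius R = A/P = 289.9/48.4 = 5.99 ft. Q_A = (1.486/0.013)·289.9·5.99^(2/3)·√0.012 = 11980 ft³/s.
Channel B: With bottom width b = 8.23 ft and side slope z = 0.41: A = (b + zy)y = (8.23 + 0.41×8.39)×8.39 = 97.91 ft²; P = b + 2y√(1+z²) = 8.23 + 2×8.39×1.081 = 26.37 ft. Hydraulic radius R = A/P = 97.91/26.37 = 3.714 ft. Q_B = (1.486/0.013)·97.91·3.714^(2/3)·√0.012 = 2940 ft³/s.
Q_A = 11980 ft³/s vs Q_B = 2940 ft³/s, so channel A carries more.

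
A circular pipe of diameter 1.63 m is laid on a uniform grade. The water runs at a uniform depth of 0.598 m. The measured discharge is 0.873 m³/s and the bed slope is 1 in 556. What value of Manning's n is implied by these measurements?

n = 0.016

For a circular section of diameter D = 1.63 m at depth y = 0.598 m, the central angle is θ = 2 arccos(1 − 2y/D) = 2.603 rad. Then A = (D²/8)(θ − sin θ) = 0.6939 m² and P = Dθ/2 = 2.121 m.
Hydraulic radius R = A/P = 0.6939/2.121 = 0.3271 m.
Rearranging Manning's equation: n = (1/Q) A R^(2/3) S^(1/2) = (1/0.873) × 0.6939 × 0.3271^(2/3) × √0.001799 = 0.016.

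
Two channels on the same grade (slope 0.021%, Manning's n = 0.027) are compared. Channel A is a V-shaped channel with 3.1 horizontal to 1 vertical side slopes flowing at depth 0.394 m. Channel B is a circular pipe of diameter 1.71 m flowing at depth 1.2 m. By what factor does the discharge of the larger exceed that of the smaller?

6.94

Channel A: For a triangular section with side slope z = 3.1: A = zy² = 3.1×0.394² = 0.4812 m²; P = 2y√(1+z²) = 2×0.394×3.257 = 2.567 m. Hydraulic radius R = A/P = 0.4812/2.567 = 0.1875 m. Q_A = (1/0.027)·0.4812·0.1875^(2/3)·√0.00021 = 0.08461 m³/s.
Channel B: For a circular section of diameter D = 1.71 m at depth y = 1.2 m, the central angle is θ = 2 arccos(1 − 2y/D) = 3.972 rad. Then A = (D²/8)(θ − sin θ) = 1.722 m² and P = Dθ/2 = 3.396 m. Hydraulic radius R = A/P = 1.722/3.396 = 0.507 m. Q_B = (1/0.027)·1.722·0.507^(2/3)·√0.00021 = 0.5876 m³/s.
The larger discharge is 0.5876 m³/s and the smaller is 0.08461 m³/s; the ratio is 6.94.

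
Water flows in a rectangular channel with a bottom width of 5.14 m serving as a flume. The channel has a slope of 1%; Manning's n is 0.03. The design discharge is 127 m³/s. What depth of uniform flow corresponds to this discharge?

y_n = 5.17 m

Manning's equation rearranged: A R^(2/3) = nQ / (1·√S) = 0.03 × 127 / (√0.01) = 38.1.
At y = 6.06 m: A R^(2/3) = 46.17 — over.
At y = 5.17 m: A R^(2/3) = 38.1 — ≈ 38.1.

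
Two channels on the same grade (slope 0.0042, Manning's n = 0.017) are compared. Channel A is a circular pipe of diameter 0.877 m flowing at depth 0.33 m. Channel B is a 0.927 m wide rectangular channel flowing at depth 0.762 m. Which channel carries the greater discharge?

channel B

Channel A: For a circular section of diameter D = 0.877 m at depth y = 0.33 m, the central angle is θ = 2 arccos(1 − 2y/D) = 2.642 rad. Then A = (D²/8)(θ − sin θ) = 0.2079 m² and P = Dθ/2 = 1.158 m. Hydraulic radius R = A/P = 0.2079/1.158 = 0.1795 m. Q_A = (1/0.017)·0.2079·0.1795^(2/3)·√0.0042 = 0.2521 m³/s.
Channel B: Flow area A = b·y = 0.927 × 0.762 = 0.7064 m². Wetted perimeter P = b + 2y = 0.927 + 2×0.762 = 2.451 m. Hydraulic radius R = A/P = 0.7064/2.451 = 0.2882 m. Q_B = (1/0.017)·0.7064·0.2882^(2/3)·√0.0042 = 1.175 m³/s.
Q_A = 0.2521 m³/s vs Q_B = 1.175 m³/s, so channel B carries more.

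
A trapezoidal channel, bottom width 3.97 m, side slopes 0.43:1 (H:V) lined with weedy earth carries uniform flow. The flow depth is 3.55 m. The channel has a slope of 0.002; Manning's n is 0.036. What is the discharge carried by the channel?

Q = 34.1 m³/s

With bottom width b = 3.97 m and side slope z = 0.43: A = (b + zy)y = (3.97 + 0.43×3.55)×3.55 = 19.51 m²; P = b + 2y√(1+z²) = 3.97 + 2×3.55×1.089 = 11.7 m.
Hydraulic radius R = A/P = 19.51/11.7 = 1.668 m.
Manning's equation: Q = (1/n) A R^(2/3) S^(1/2) = (1/0.036) × 19.51 × 1.668^(2/3) × 0.002^(1/2) = 34.1 m³/s.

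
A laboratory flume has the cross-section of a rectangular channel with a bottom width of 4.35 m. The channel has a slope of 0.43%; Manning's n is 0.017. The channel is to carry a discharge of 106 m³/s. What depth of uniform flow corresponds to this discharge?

Manning's equation rearranged: A R^(2/3) = nQ / (1·√S) = 0.017 × 106 / (√0.0043) = 27.48.
At y = 4.32 m: A R^(2/3) = 24.04 — short.
At y = 6.01 m: A R^(2/3) = 35.72 — over.
At y = 4.82 m: A R^(2/3) = 27.46 — close enough.

y_n = 4.82 m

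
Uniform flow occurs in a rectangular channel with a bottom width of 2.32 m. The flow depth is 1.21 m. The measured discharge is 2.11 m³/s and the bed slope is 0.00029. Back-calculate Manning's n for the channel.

Flow area A = b·y = 2.32 × 1.21 = 2.807 m². Wetted perimeter P = b + 2y = 2.32 + 2×1.21 = 4.74 m.
Hydraulic radius R = A/P = 2.807/4.74 = 0.5922 m.
Rearranging Manning's equation: n = (1/Q) A R^(2/3) S^(1/2) = (1/2.11) × 2.807 × 0.5922^(2/3) × √0.00029 = 0.016.

n = 0.016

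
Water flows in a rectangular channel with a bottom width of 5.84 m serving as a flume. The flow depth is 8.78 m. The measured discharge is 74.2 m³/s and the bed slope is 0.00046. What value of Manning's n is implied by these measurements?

n = 0.025

Flow area A = b·y = 5.84 × 8.78 = 51.28 m². Wetted perimeter P = b + 2y = 5.84 + 2×8.78 = 23.4 m.
Hydraulic radius R = A/P = 51.28/23.4 = 2.191 m.
Rearranging Manning's equation: n = (1/Q) A R^(2/3) S^(1/2) = (1/74.2) × 51.28 × 2.191^(2/3) × √0.00046 = 0.025.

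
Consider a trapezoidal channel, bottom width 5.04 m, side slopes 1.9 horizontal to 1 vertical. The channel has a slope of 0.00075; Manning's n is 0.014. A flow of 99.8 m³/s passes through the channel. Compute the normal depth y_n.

Manning's equation rearranged: A R^(2/3) = nQ / (1·√S) = 0.014 × 99.8 / (√0.00075) = 51.02.
At y = 2.47 m: A R^(2/3) = 32.01 — too small.
At y = 3.1 m: A R^(2/3) = 50.99 — close enough.

y_n = 3.1 m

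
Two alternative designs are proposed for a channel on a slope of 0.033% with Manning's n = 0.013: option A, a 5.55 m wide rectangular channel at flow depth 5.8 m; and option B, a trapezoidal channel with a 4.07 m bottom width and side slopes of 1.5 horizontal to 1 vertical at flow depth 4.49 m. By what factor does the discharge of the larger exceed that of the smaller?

1.77

Channel A: Flow area A = b·y = 5.55 × 5.8 = 32.19 m². Wetted perimeter P = b + 2y = 5.55 + 2×5.8 = 17.15 m. Hydraulic radius R = A/P = 32.19/17.15 = 1.877 m. Q_A = (1/0.013)·32.19·1.877^(2/3)·√0.00033 = 68.44 m³/s.
Channel B: With bottom width b = 4.07 m and side slope z = 1.5: A = (b + zy)y = (4.07 + 1.5×4.49)×4.49 = 48.51 m²; P = b + 2y√(1+z²) = 4.07 + 2×4.49×1.803 = 20.26 m. Hydraulic radius R = A/P = 48.51/20.26 = 2.395 m. Q_B = (1/0.013)·48.51·2.395^(2/3)·√0.00033 = 121.3 m³/s.
The larger discharge is 121.3 m³/s and the smaller is 68.44 m³/s; the ratio is 1.77.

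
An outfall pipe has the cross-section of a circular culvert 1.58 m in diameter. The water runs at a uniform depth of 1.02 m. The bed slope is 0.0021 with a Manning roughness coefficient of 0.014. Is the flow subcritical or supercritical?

For a circular section of diameter D = 1.58 m at depth y = 1.02 m, the central angle is θ = 2 arccos(1 − 2y/D) = 3.732 rad. Then A = (D²/8)(θ − sin θ) = 1.339 m² and P = Dθ/2 = 2.949 m.
Hydraulic radius R = A/P = 1.339/2.949 = 0.454 m.
V = (1/n) R^(2/3) √S = (1/0.014) × 0.454^(2/3) × √0.0021 = 1.933 m/s. Hydraulic depth D_h = A/T = 1.339/1.512 = 0.8855 m.
Froude number Fr = V/√(g·D_h) = 1.933/√(9.81×0.8855) = 0.656, which is less than 1, so the flow is subcritical.

subcritical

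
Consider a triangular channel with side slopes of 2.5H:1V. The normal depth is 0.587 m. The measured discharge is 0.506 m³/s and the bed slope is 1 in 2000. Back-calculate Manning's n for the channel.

For a triangular section with side slope z = 2.5: A = zy² = 2.5×0.587² = 0.8614 m²; P = 2y√(1+z²) = 2×0.587×2.693 = 3.161 m.
Hydraulic radius R = A/P = 0.8614/3.161 = 0.2725 m.
Rearranging Manning's equation: n = (1/Q) A R^(2/3) S^(1/2) = (1/0.506) × 0.8614 × 0.2725^(2/3) × √0.0005 = 0.016.

n = 0.016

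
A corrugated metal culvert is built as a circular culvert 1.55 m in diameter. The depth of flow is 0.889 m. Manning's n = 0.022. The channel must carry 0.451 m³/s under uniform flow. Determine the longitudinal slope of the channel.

For a circular section of diameter D = 1.55 m at depth y = 0.889 m, the central angle is θ = 2 arccos(1 − 2y/D) = 3.437 rad. Then A = (D²/8)(θ − sin θ) = 1.12 m² and P = Dθ/2 = 2.664 m.
Hydraulic radius R = A/P = 1.12/2.664 = 0.4203 m.
From Manning's equation, S = [nQ / (1 A R^(2/3))]² = [0.022 × 0.451 / (1 × 1.12 × 0.4203^(2/3))]² = 0.000249.

S = 0.000249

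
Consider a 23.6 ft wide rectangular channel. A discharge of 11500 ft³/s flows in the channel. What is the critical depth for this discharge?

For a rectangular channel, critical depth y_c = (q²/g)^(1/3) where q = Q/b = 11500/23.6 = 487.3 ft²/s.
So y_c = (487.3²/32.2)^(1/3) = 19.5 ft.

y_c = 19.5 ft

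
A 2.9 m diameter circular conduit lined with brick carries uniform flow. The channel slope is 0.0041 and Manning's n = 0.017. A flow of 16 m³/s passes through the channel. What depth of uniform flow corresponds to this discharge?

Manning's equation rearranged: A R^(2/3) = nQ / (1·√S) = 0.017 × 16 / (√0.0041) = 4.248.
Try y = 1.73 m: A R^(2/3) = 3.55 — too small.
Try y = 2.2 m: A R^(2/3) = 4.925 — too large.
Try y = 1.96 m: A R^(2/3) = 4.258 — matches.

y_n = 1.96 m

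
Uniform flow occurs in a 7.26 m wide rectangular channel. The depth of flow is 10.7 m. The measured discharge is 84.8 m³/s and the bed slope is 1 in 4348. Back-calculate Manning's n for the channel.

n = 0.027

Flow area A = b·y = 7.26 × 10.7 = 77.68 m². Wetted perimeter P = b + 2y = 7.26 + 2×10.7 = 28.66 m.
Hydraulic radius R = A/P = 77.68/28.66 = 2.71 m.
Rearranging Manning's equation: n = (1/Q) A R^(2/3) S^(1/2) = (1/84.8) × 77.68 × 2.71^(2/3) × √0.00023 = 0.027.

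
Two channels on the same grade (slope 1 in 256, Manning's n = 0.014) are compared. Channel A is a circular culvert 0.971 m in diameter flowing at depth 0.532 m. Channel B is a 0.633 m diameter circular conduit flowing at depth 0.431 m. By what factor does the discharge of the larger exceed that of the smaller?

2.26

Channel A: For a circular section of diameter D = 0.971 m at depth y = 0.532 m, the central angle is θ = 2 arccos(1 − 2y/D) = 3.333 rad. Then A = (D²/8)(θ − sin θ) = 0.4153 m² and P = Dθ/2 = 1.618 m. Hydraulic radius R = A/P = 0.4153/1.618 = 0.2566 m. Q_A = (1/0.014)·0.4153·0.2566^(2/3)·√0.003906 = 0.7488 m³/s.
Channel B: For a circular section of diameter D = 0.633 m at depth y = 0.431 m, the central angle is θ = 2 arccos(1 − 2y/D) = 3.882 rad. Then A = (D²/8)(θ − sin θ) = 0.2282 m² and P = Dθ/2 = 1.229 m. Hydraulic radius R = A/P = 0.2282/1.229 = 0.1857 m. Q_B = (1/0.014)·0.2282·0.1857^(2/3)·√0.003906 = 0.3317 m³/s.
The larger discharge is 0.7488 m³/s and the smaller is 0.3317 m³/s; the ratio is 2.26.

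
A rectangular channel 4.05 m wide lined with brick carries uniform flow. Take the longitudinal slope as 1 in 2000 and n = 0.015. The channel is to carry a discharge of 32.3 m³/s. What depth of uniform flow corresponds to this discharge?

Manning's equation rearranged: A R^(2/3) = nQ / (1·√S) = 0.015 × 32.3 / (√0.0005) = 21.67.
Trying y = 3.16 m: A R^(2/3) = 14.72 — short.
Trying y = 5.15 m: A R^(2/3) = 26.76 — over.
Trying y = 4.32 m: A R^(2/3) = 21.67 — close enough.

y_n = 4.32 m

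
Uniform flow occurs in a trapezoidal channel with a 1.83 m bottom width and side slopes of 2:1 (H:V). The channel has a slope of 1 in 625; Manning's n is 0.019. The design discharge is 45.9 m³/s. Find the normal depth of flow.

Manning's equation rearranged: A R^(2/3) = nQ / (1·√S) = 0.019 × 45.9 / (√0.0016) = 21.8.
Trying y = 1.87 m: A R^(2/3) = 10.57 — short.
Trying y = 2.57 m: A R^(2/3) = 21.82 — close enough.

y_n = 2.57 m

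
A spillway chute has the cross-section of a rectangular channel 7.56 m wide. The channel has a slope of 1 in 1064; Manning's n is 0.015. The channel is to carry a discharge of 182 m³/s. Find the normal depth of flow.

y_n = 6.57 m

Manning's equation rearranged: A R^(2/3) = nQ / (1·√S) = 0.015 × 182 / (√0.0009398) = 89.05.
Try y = 8.14 m: A R^(2/3) = 115.8 — over.
Try y = 5.26 m: A R^(2/3) = 67.25 — short.
Try y = 6.57 m: A R^(2/3) = 89.02 — matches.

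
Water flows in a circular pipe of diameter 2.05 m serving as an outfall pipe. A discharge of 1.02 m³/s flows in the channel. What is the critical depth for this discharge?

At critical depth, Q² T / (g A³) = 1, i.e. A³/T = Q²/g = 1.02²/9.81 = 0.1061.
Try y = 0.34 m: A³/T = 0.03035 — short.
Try y = 0.577 m: A³/T = 0.24 — over.
Try y = 0.468 m: A³/T = 0.1062 — ≈ 0.1061.

y_c = 0.468 m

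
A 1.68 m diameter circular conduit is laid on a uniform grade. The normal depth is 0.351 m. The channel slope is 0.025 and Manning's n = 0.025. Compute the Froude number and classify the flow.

supercritical

For a circular section of diameter D = 1.68 m at depth y = 0.351 m, the central angle is θ = 2 arccos(1 − 2y/D) = 1.899 rad. Then A = (D²/8)(θ − sin θ) = 0.3359 m² and P = Dθ/2 = 1.595 m.
Hydraulic radius R = A/P = 0.3359/1.595 = 0.2106 m.
V = (1/n) R^(2/3) √S = (1/0.025) × 0.2106^(2/3) × √0.025 = 2.239 m/s. Hydraulic depth D_h = A/T = 0.3359/1.366 = 0.2459 m.
Froude number Fr = V/√(g·D_h) = 2.239/√(9.81×0.2459) = 1.44, which is greater than 1, so the flow is supercritical.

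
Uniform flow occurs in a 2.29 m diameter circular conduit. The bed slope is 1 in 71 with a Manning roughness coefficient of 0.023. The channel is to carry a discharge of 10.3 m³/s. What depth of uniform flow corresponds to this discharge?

y_n = 1.42 m

Manning's equation rearranged: A R^(2/3) = nQ / (1·√S) = 0.023 × 10.3 / (√0.01408) = 1.996.
At y = 1.14 m: A R^(2/3) = 1.409 — short.
At y = 1.53 m: A R^(2/3) = 2.233 — over.
At y = 1.42 m: A R^(2/3) = 2.005 — ≈ 1.996.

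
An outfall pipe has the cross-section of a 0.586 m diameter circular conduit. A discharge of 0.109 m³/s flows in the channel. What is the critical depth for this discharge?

At critical depth, Q² T / (g A³) = 1, i.e. A³/T = Q²/g = 0.109²/9.81 = 0.001211.
Trying y = 0.187 m: A³/T = 0.0007453 — low.
Trying y = 0.212 m: A³/T = 0.00121 — matches.

y_c = 0.212 m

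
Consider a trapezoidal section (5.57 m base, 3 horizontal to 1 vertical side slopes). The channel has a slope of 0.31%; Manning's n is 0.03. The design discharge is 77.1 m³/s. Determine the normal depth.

Manning's equation rearranged: A R^(2/3) = nQ / (1·√S) = 0.03 × 77.1 / (√0.0031) = 41.54.
At y = 2.65 m: A R^(2/3) = 49.1 — high.
At y = 1.7 m: A R^(2/3) = 19.46 — low.
At y = 2.45 m: A R^(2/3) = 41.53 — ≈ 41.54.

y_n = 2.45 m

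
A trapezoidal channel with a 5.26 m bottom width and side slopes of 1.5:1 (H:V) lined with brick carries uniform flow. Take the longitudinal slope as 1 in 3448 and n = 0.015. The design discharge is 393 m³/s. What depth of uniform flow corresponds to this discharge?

y_n = 7.95 m

Manning's equation rearranged: A R^(2/3) = nQ / (1·√S) = 0.015 × 393 / (√0.00029) = 346.2.
Try y = 5.86 m: A R^(2/3) = 175.8 — low.
Try y = 9.14 m: A R^(2/3) = 475.2 — high.
Try y = 7.95 m: A R^(2/3) = 345.8 — close enough.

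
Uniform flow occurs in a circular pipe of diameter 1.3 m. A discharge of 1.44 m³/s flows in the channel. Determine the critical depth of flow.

y_c = 0.64 m

At critical depth, Q² T / (g A³) = 1, i.e. A³/T = Q²/g = 1.44²/9.81 = 0.2114.
At y = 0.768 m: A³/T = 0.4254 — high.
At y = 0.64 m: A³/T = 0.2119 — close enough.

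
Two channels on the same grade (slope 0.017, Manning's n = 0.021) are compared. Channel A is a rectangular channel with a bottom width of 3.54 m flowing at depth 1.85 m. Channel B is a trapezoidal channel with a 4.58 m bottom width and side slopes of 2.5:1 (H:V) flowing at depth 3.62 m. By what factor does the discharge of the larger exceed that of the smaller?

Channel A: Flow area A = b·y = 3.54 × 1.85 = 6.549 m². Wetted perimeter P = b + 2y = 3.54 + 2×1.85 = 7.24 m. Hydraulic radius R = A/P = 6.549/7.24 = 0.9046 m. Q_A = (1/0.021)·6.549·0.9046^(2/3)·√0.017 = 38.03 m³/s.
Channel B: With bottom width b = 4.58 m and side slope z = 2.5: A = (b + zy)y = (4.58 + 2.5×3.62)×3.62 = 49.34 m²; P = b + 2y√(1+z²) = 4.58 + 2×3.62×2.693 = 24.07 m. Hydraulic radius R = A/P = 49.34/24.07 = 2.05 m. Q_B = (1/0.021)·49.34·2.05^(2/3)·√0.017 = 494.3 m³/s.
The larger discharge is 494.3 m³/s and the smaller is 38.03 m³/s; the ratio is 13.

13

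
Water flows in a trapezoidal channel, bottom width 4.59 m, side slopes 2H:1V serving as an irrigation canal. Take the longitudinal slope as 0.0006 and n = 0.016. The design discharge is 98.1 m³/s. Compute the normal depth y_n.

y_n = 3.49 m

Manning's equation rearranged: A R^(2/3) = nQ / (1·√S) = 0.016 × 98.1 / (√0.0006) = 64.08.
Try y = 2.6 m: A R^(2/3) = 34.38 — low.
Try y = 3.8 m: A R^(2/3) = 77.07 — high.
Try y = 3.49 m: A R^(2/3) = 64.08 — close enough.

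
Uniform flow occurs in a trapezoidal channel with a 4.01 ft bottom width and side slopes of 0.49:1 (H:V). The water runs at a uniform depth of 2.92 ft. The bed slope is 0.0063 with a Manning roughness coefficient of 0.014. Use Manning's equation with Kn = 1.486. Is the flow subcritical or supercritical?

With bottom width b = 4.01 ft and side slope z = 0.49: A = (b + zy)y = (4.01 + 0.49×2.92)×2.92 = 15.89 ft²; P = b + 2y√(1+z²) = 4.01 + 2×2.92×1.114 = 10.51 ft.
Hydraulic radius R = A/P = 15.89/10.51 = 1.511 ft.
V = (1.486/n) R^(2/3) √S = (1.486/0.014) × 1.511^(2/3) × √0.0063 = 11.09 ft/s. Hydraulic depth D_h = A/T = 15.89/6.872 = 2.312 ft.
Froude number Fr = V/√(g·D_h) = 11.09/√(32.2×2.312) = 1.29, which is greater than 1, so the flow is supercritical.

supercritical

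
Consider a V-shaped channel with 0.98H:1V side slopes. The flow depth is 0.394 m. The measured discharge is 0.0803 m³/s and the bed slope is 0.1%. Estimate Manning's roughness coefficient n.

For a triangular section with side slope z = 0.98: A = zy² = 0.98×0.394² = 0.1521 m²; P = 2y√(1+z²) = 2×0.394×1.4 = 1.103 m.
Hydraulic radius R = A/P = 0.1521/1.103 = 0.1379 m.
Rearranging Manning's equation: n = (1/Q) A R^(2/3) S^(1/2) = (1/0.0803) × 0.1521 × 0.1379^(2/3) × √0.001 = 0.016.

n = 0.016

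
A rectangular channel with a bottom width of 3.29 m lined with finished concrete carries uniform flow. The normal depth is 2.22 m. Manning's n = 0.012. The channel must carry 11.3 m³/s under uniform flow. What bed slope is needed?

Flow area A = b·y = 3.29 × 2.22 = 7.304 m². Wetted perimeter P = b + 2y = 3.29 + 2×2.22 = 7.73 m.
Hydraulic radius R = A/P = 7.304/7.73 = 0.9449 m.
From Manning's equation, S = [nQ / (1 A R^(2/3))]² = [0.012 × 11.3 / (1 × 7.304 × 0.9449^(2/3))]² = 0.000372.

S = 0.000372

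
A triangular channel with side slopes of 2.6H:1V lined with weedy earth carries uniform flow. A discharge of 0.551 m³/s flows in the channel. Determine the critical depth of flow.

y_c = 0.391 m

At critical depth, Q² T / (g A³) = 1, i.e. A³/T = Q²/g = 0.551²/9.81 = 0.03095.
Try y = 0.452 m: A³/T = 0.06377 — high.
Try y = 0.284 m: A³/T = 0.006245 — low.
Try y = 0.391 m: A³/T = 0.03089 — close enough.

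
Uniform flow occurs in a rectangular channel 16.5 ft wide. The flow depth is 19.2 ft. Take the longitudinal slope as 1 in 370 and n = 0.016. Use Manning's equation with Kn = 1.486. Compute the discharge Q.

Q = 4920 ft³/s

Flow area A = b·y = 16.5 × 19.2 = 316.8 ft². Wetted perimeter P = b + 2y = 16.5 + 2×19.2 = 54.9 ft.
Hydraulic radius R = A/P = 316.8/54.9 = 5.77 ft.
Manning's equation: Q = (1.486/n) A R^(2/3) S^(1/2) = (1.486/0.016) × 316.8 × 5.77^(2/3) × 0.002703^(1/2) = 4920 ft³/s.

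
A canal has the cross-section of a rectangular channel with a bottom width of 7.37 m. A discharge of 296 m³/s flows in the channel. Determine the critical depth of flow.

y_c = 5.48 m

For a rectangular channel, critical depth y_c = (q²/g)^(1/3) where q = Q/b = 296/7.37 = 40.16 m²/s.
So y_c = (40.16²/9.81)^(1/3) = 5.48 m.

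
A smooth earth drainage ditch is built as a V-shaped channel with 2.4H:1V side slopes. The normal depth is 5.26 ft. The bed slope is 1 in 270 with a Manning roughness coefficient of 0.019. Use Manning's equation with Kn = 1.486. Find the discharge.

For a triangular section with side slope z = 2.4: A = zy² = 2.4×5.26² = 66.4 ft²; P = 2y√(1+z²) = 2×5.26×2.6 = 27.35 ft.
Hydraulic radius R = A/P = 66.4/27.35 = 2.428 ft.
Manning's equation: Q = (1.486/n) A R^(2/3) S^(1/2) = (1.486/0.019) × 66.4 × 2.428^(2/3) × 0.003704^(1/2) = 571 ft³/s.

Q = 571 ft³/s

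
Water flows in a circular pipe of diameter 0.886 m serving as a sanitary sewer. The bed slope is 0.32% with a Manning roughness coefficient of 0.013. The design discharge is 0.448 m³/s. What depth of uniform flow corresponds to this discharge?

Manning's equation rearranged: A R^(2/3) = nQ / (1·√S) = 0.013 × 0.448 / (√0.0032) = 0.103.
Trying y = 0.37 m: A R^(2/3) = 0.08226 — low.
Trying y = 0.531 m: A R^(2/3) = 0.1514 — high.
Trying y = 0.42 m: A R^(2/3) = 0.103 — close enough.

y_n = 0.42 m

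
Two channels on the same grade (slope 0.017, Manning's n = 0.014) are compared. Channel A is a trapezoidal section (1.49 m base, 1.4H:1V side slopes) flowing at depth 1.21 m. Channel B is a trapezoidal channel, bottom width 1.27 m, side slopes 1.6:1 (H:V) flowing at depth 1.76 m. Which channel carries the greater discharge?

channel B

Channel A: With bottom width b = 1.49 m and side slope z = 1.4: A = (b + zy)y = (1.49 + 1.4×1.21)×1.21 = 3.853 m²; P = b + 2y√(1+z²) = 1.49 + 2×1.21×1.72 = 5.654 m. Hydraulic radius R = A/P = 3.853/5.654 = 0.6815 m. Q_A = (1/0.014)·3.853·0.6815^(2/3)·√0.017 = 27.79 m³/s.
Channel B: With bottom width b = 1.27 m and side slope z = 1.6: A = (b + zy)y = (1.27 + 1.6×1.76)×1.76 = 7.191 m²; P = b + 2y√(1+z²) = 1.27 + 2×1.76×1.887 = 7.912 m. Hydraulic radius R = A/P = 7.191/7.912 = 0.909 m. Q_B = (1/0.014)·7.191·0.909^(2/3)·√0.017 = 62.85 m³/s.
Q_A = 27.79 m³/s vs Q_B = 62.85 m³/s, so channel B carries more.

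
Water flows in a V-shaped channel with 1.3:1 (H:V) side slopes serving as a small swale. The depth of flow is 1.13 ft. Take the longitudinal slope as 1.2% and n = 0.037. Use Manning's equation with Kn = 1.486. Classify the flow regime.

subcritical

For a triangular section with side slope z = 1.3: A = zy² = 1.3×1.13² = 1.66 ft²; P = 2y√(1+z²) = 2×1.13×1.64 = 3.707 ft.
Hydraulic radius R = A/P = 1.66/3.707 = 0.4478 ft.
V = (1.486/n) R^(2/3) √S = (1.486/0.037) × 0.4478^(2/3) × √0.012 = 2.575 ft/s. Hydraulic depth D_h = A/T = 1.66/2.938 = 0.565 ft.
Froude number Fr = V/√(g·D_h) = 2.575/√(32.2×0.565) = 0.604, which is less than 1, so the flow is subcritical.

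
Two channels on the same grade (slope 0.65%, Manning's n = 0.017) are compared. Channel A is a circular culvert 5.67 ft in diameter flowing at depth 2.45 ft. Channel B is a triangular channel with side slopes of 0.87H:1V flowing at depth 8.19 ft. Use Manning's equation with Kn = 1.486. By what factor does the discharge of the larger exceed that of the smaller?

9.14

Channel A: For a circular section of diameter D = 5.67 ft at depth y = 2.45 ft, the central angle is θ = 2 arccos(1 − 2y/D) = 2.869 rad. Then A = (D²/8)(θ − sin θ) = 10.45 ft² and P = Dθ/2 = 8.134 ft. Hydraulic radius R = A/P = 10.45/8.134 = 1.285 ft. Q_A = (1.486/0.017)·10.45·1.285^(2/3)·√0.0065 = 87.01 ft³/s.
Channel B: For a triangular section with side slope z = 0.87: A = zy² = 0.87×8.19² = 58.36 ft²; P = 2y√(1+z²) = 2×8.19×1.325 = 21.71 ft. Hydraulic radius R = A/P = 58.36/21.71 = 2.688 ft. Q_B = (1.486/0.017)·58.36·2.688^(2/3)·√0.0065 = 795 ft³/s.
The larger discharge is 795 ft³/s and the smaller is 87.01 ft³/s; the ratio is 9.14.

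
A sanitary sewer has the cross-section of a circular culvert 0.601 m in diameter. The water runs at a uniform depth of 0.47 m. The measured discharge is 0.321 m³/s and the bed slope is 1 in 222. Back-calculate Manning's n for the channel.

For a circular section of diameter D = 0.601 m at depth y = 0.47 m, the central angle is θ = 2 arccos(1 − 2y/D) = 4.34 rad. Then A = (D²/8)(θ − sin θ) = 0.238 m² and P = Dθ/2 = 1.304 m.
Hydraulic radius R = A/P = 0.238/1.304 = 0.1825 m.
Rearranging Manning's equation: n = (1/Q) A R^(2/3) S^(1/2) = (1/0.321) × 0.238 × 0.1825^(2/3) × √0.004505 = 0.016.

n = 0.016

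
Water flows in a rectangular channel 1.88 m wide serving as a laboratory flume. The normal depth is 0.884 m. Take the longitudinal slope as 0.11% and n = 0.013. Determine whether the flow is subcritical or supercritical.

subcritical

Flow area A = b·y = 1.88 × 0.884 = 1.662 m². Wetted perimeter P = b + 2y = 1.88 + 2×0.884 = 3.648 m.
Hydraulic radius R = A/P = 1.662/3.648 = 0.4556 m.
V = (1/n) R^(2/3) √S = (1/0.013) × 0.4556^(2/3) × √0.0011 = 1.511 m/s. Hydraulic depth D_h = A/T = 1.662/1.88 = 0.884 m.
Froude number Fr = V/√(g·D_h) = 1.511/√(9.81×0.884) = 0.513, which is less than 1, so the flow is subcritical.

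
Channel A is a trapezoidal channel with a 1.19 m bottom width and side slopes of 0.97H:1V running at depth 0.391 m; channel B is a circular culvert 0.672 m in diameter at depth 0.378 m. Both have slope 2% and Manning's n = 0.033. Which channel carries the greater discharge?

channel A

Channel A: With bottom width b = 1.19 m and side slope z = 0.97: A = (b + zy)y = (1.19 + 0.97×0.391)×0.391 = 0.6136 m²; P = b + 2y√(1+z²) = 1.19 + 2×0.391×1.393 = 2.279 m. Hydraulic radius R = A/P = 0.6136/2.279 = 0.2692 m. Q_A = (1/0.033)·0.6136·0.2692^(2/3)·√0.02 = 1.096 m³/s.
Channel B: For a circular section of diameter D = 0.672 m at depth y = 0.378 m, the central angle is θ = 2 arccos(1 − 2y/D) = 3.392 rad. Then A = (D²/8)(θ − sin θ) = 0.2055 m² and P = Dθ/2 = 1.14 m. Hydraulic radius R = A/P = 0.2055/1.14 = 0.1803 m. Q_B = (1/0.033)·0.2055·0.1803^(2/3)·√0.02 = 0.281 m³/s.
Q_A = 1.096 m³/s vs Q_B = 0.281 m³/s, so channel A carries more.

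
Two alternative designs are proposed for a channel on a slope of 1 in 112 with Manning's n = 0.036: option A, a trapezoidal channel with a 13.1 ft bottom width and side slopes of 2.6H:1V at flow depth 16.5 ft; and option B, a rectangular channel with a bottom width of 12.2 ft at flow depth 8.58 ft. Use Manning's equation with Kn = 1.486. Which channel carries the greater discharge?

channel A

Channel A: With bottom width b = 13.1 ft and side slope z = 2.6: A = (b + zy)y = (13.1 + 2.6×16.5)×16.5 = 924 ft²; P = b + 2y√(1+z²) = 13.1 + 2×16.5×2.786 = 105 ft. Hydraulic radius R = A/P = 924/105 = 8.798 ft. Q_A = (1.486/0.036)·924·8.798^(2/3)·√0.008929 = 15360 ft³/s.
Channel B: Flow area A = b·y = 12.2 × 8.58 = 104.7 ft². Wetted perimeter P = b + 2y = 12.2 + 2×8.58 = 29.36 ft. Hydraulic radius R = A/P = 104.7/29.36 = 3.565 ft. Q_B = (1.486/0.036)·104.7·3.565^(2/3)·√0.008929 = 952.8 ft³/s.
Q_A = 15360 ft³/s vs Q_B = 952.8 ft³/s, so channel A carries more.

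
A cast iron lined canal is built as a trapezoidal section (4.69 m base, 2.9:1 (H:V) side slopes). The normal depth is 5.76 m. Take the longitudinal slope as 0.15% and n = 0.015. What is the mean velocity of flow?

With bottom width b = 4.69 m and side slope z = 2.9: A = (b + zy)y = (4.69 + 2.9×5.76)×5.76 = 123.2 m²; P = b + 2y√(1+z²) = 4.69 + 2×5.76×3.068 = 40.03 m.
Hydraulic radius R = A/P = 123.2/40.03 = 3.079 m.
From Manning's equation, V = (1/n) R^(2/3) S^(1/2) = (1/0.015) × 3.079^(2/3) × 0.0015^(1/2) = 5.46 m/s.

V = 5.46 m/s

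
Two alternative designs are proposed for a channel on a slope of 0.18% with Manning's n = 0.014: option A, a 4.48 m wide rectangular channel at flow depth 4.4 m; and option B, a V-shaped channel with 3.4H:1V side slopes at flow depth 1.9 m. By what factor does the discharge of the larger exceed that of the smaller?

2.22

Channel A: Flow area A = b·y = 4.48 × 4.4 = 19.71 m². Wetted perimeter P = b + 2y = 4.48 + 2×4.4 = 13.28 m. Hydraulic radius R = A/P = 19.71/13.28 = 1.484 m. Q_A = (1/0.014)·19.71·1.484^(2/3)·√0.0018 = 77.73 m³/s.
Channel B: For a triangular section with side slope z = 3.4: A = zy² = 3.4×1.9² = 12.27 m²; P = 2y√(1+z²) = 2×1.9×3.544 = 13.47 m. Hydraulic radius R = A/P = 12.27/13.47 = 0.9114 m. Q_B = (1/0.014)·12.27·0.9114^(2/3)·√0.0018 = 34.96 m³/s.
The larger discharge is 77.73 m³/s and the smaller is 34.96 m³/s; the ratio is 2.22.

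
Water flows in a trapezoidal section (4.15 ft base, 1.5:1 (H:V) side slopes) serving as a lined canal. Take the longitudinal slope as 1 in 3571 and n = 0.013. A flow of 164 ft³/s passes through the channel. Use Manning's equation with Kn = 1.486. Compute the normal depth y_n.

y_n = 4.44 ft

Manning's equation rearranged: A R^(2/3) = nQ / (1.486·√S) = 0.013 × 164 / (1.486 × √0.00028) = 85.74.
Trying y = 3.92 ft: A R^(2/3) = 65.5 — low.
Trying y = 5.27 ft: A R^(2/3) = 124.5 — high.
Trying y = 4.44 ft: A R^(2/3) = 85.58 — matches.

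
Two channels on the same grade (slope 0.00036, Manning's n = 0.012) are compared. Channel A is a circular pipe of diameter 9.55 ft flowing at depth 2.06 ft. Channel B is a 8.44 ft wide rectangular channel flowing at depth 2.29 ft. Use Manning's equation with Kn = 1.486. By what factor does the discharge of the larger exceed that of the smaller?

1.93

Channel A: For a circular section of diameter D = 9.55 ft at depth y = 2.06 ft, the central angle is θ = 2 arccos(1 − 2y/D) = 1.932 rad. Then A = (D²/8)(θ − sin θ) = 11.36 ft² and P = Dθ/2 = 9.225 ft. Hydraulic radius R = A/P = 11.36/9.225 = 1.231 ft. Q_A = (1.486/0.012)·11.36·1.231^(2/3)·√0.00036 = 30.67 ft³/s.
Channel B: Flow area A = b·y = 8.44 × 2.29 = 19.33 ft². Wetted perimeter P = b + 2y = 8.44 + 2×2.29 = 13.02 ft. Hydraulic radius R = A/P = 19.33/13.02 = 1.484 ft. Q_B = (1.486/0.012)·19.33·1.484^(2/3)·√0.00036 = 59.09 ft³/s.
The larger discharge is 59.09 ft³/s and the smaller is 30.67 ft³/s; the ratio is 1.93.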